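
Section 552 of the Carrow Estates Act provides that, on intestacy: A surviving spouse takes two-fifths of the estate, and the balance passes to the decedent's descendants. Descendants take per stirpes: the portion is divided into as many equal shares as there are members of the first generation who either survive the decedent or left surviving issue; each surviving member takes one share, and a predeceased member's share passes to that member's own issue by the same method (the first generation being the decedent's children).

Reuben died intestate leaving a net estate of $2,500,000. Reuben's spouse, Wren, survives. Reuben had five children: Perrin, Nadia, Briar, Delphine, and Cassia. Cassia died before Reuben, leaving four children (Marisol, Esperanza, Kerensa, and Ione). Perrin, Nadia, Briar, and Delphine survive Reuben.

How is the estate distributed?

Wren takes two-fifths of $2,500,000 = $1,000,000. The remaining $1,500,000 passes to the descendants.
The descendants' portion ($1,500,000) is divided into 5 shares of $300,000: Perrin, Nadia, Briar, and Delphine each take $300,000; Cassia's $300,000 share passes to Cassia's issue.
Cassia's share ($300,000) is divided into 4 shares of $75,000: Marisol, Esperanza, Kerensa, and Ione each take $75,000.

Wren: $1,000,000; Perrin: $300,000; Nadia: $300,000; Briar: $300,000; Delphine: $300,000; Marisol: $75,000; Esperanza: $75,000; Kerensa: $75,000; Ione: $75,000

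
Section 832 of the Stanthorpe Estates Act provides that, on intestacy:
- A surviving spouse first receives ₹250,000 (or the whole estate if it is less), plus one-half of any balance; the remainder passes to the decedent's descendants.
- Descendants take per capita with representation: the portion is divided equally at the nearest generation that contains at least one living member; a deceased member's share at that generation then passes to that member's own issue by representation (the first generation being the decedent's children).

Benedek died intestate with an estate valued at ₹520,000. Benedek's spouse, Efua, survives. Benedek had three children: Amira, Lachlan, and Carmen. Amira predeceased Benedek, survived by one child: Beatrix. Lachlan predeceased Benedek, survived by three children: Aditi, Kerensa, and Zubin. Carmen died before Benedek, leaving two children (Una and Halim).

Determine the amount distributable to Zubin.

Efua first takes ₹250,000, leaving a balance of ₹270,000. Efua then takes one-half of the balance (₹135,000), for a total of ₹385,000. The remaining ₹135,000 passes to the descendants.
No child survives, so the initial division is made at the grandchildren's generation.
The descendants' portion (₹135,000) is divided into 6 shares of ₹22,500: Beatrix, Aditi, Kerensa, Zubin, Una, and Halim each take ₹22,500.

Zubin receives ₹22,500.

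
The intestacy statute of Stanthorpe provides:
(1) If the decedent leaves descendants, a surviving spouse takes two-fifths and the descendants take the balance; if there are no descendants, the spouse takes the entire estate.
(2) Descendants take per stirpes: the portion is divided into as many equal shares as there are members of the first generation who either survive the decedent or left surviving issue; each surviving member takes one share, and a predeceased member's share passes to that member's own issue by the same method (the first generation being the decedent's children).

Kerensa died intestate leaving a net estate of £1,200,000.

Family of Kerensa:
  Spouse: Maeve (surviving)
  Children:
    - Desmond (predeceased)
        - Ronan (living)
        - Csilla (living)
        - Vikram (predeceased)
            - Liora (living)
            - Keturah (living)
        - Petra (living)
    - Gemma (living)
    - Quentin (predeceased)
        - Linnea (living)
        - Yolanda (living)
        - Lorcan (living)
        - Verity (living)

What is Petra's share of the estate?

Petra receives £60,000.

Maeve takes two-fifths of £1,200,000 = £480,000. The remaining £720,000 passes to the descendants.
The descendants' portion (£720,000) is divided into 3 shares of £240,000: Gemma takes £240,000; Desmond's £240,000 share passes to Desmond's issue; Quentin's £240,000 share passes to Quentin's issue.
Desmond's share (£240,000) is divided into 4 shares of £60,000: Ronan, Csilla, and Petra each take £60,000; Vikram's £60,000 share passes to Vikram's issue.
Vikram's share (£60,000) is divided into 2 shares of £30,000: Liora and Keturah each take £30,000.
Quentin's share (£240,000) is divided into 4 shares of £60,000: Linnea, Yolanda, Lorcan, and Verity each take £60,000.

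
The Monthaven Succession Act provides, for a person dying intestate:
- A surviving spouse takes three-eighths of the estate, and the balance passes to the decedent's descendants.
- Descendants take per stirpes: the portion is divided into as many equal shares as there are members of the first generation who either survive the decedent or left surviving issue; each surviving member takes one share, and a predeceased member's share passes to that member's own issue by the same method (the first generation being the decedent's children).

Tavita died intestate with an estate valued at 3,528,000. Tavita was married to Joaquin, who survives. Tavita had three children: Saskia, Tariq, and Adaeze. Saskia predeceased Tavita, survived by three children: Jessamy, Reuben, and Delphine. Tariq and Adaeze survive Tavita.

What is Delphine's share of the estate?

Delphine receives 245,000.

Joaquin takes three-eighths of 3,528,000 = 1,323,000. The remaining 2,205,000 passes to the descendants.
The descendants' portion (2,205,000) is divided into 3 shares of 735,000: Tariq and Adaeze each take 735,000; Saskia's 735,000 share passes to Saskia's issue.
Saskia's share (735,000) is divided into 3 shares of 245,000: Jessamy, Reuben, and Delphine each take 245,000.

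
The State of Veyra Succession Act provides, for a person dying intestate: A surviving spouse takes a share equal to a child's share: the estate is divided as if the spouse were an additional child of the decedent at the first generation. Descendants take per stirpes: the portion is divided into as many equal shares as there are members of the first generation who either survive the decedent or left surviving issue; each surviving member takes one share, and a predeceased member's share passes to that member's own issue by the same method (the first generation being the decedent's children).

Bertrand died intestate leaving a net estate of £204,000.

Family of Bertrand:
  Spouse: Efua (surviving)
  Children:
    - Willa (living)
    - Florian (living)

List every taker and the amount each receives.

Efua: £68,000; Willa: £68,000; Florian: £68,000

The spouse counts as an additional share at the children's level, so there are 3 primary shares of £68,000. Efua takes one such share (£68,000).
The children's combined portion (£136,000) is divided into 2 shares of £68,000: Willa and Florian each take £68,000.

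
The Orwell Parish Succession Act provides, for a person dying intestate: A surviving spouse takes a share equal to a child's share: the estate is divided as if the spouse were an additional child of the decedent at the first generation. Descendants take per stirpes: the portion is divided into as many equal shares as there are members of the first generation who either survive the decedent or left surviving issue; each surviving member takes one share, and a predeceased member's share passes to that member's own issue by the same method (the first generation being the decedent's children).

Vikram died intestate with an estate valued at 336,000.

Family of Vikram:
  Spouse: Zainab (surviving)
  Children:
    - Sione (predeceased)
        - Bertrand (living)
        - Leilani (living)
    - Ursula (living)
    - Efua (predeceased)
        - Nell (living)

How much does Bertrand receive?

Bertrand receives 42,000.

The spouse counts as an additional share at the children's level, so there are 4 primary shares of 84,000. Zainab takes one such share (84,000).
The children's combined portion (252,000) is divided into 3 shares of 84,000: Ursula takes 84,000; Sione's 84,000 share passes to Sione's issue; Efua's 84,000 share passes to Efua's issue.
Sione's share (84,000) is divided into 2 shares of 42,000: Bertrand and Leilani each take 42,000.
Efua's share (84,000) passes entirely to Nell.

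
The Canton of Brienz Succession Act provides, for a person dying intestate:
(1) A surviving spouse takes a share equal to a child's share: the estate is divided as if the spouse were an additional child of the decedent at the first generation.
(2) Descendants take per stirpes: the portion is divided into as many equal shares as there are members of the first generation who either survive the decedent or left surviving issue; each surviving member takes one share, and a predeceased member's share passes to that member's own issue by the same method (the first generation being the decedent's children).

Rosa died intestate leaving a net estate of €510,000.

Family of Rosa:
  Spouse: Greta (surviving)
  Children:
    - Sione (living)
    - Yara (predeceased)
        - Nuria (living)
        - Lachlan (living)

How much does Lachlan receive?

Lachlan receives €85,000.

The spouse counts as an additional share at the children's level, so there are 3 primary shares of €170,000. Greta takes one such share (€170,000).
The children's combined portion (€340,000) is divided into 2 shares of €170,000: Sione takes €170,000; Yara's €170,000 share passes to Yara's issue.
Yara's share (€170,000) is divided into 2 shares of €85,000: Nuria and Lachlan each take €85,000.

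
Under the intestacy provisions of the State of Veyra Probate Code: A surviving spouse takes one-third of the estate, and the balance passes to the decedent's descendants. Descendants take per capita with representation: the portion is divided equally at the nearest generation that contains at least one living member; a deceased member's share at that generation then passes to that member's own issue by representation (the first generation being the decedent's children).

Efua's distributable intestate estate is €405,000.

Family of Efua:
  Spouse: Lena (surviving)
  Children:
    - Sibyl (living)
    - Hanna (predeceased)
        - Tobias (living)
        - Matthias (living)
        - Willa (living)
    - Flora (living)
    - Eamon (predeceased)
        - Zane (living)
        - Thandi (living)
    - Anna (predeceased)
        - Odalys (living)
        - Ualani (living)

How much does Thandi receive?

Lena takes one-third of €405,000 = €135,000. The remaining €270,000 passes to the descendants.
The descendants' portion (€270,000) is divided into 5 shares of €54,000: Sibyl and Flora each take €54,000; Hanna's €54,000 share passes to Hanna's issue; Eamon's €54,000 share passes to Eamon's issue; Anna's €54,000 share passes to Anna's issue.
Hanna's share (€54,000) is divided into 3 shares of €18,000: Tobias, Matthias, and Willa each take €18,000.
Eamon's share (€54,000) is divided into 2 shares of €27,000: Zane and Thandi each take €27,000.
Anna's share (€54,000) is divided into 2 shares of €27,000: Odalys and Ualani each take €27,000.

Thandi receives €27,000.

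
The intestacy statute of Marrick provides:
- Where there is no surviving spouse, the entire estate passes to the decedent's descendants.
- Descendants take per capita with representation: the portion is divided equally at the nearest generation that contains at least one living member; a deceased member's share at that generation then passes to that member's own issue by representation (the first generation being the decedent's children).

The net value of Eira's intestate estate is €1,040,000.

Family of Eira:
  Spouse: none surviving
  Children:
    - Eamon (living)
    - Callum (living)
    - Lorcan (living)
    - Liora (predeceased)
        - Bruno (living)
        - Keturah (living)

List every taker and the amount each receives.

Eamon: €260,000; Callum: €260,000; Lorcan: €260,000; Bruno: €130,000; Keturah: €130,000

The entire €1,040,000 passes to the descendants.
That amount (€1,040,000) is divided into 4 shares of €260,000: Eamon, Callum, and Lorcan each take €260,000; Liora's €260,000 share passes to Liora's issue.
Liora's share (€260,000) is divided into 2 shares of €130,000: Bruno and Keturah each take €130,000.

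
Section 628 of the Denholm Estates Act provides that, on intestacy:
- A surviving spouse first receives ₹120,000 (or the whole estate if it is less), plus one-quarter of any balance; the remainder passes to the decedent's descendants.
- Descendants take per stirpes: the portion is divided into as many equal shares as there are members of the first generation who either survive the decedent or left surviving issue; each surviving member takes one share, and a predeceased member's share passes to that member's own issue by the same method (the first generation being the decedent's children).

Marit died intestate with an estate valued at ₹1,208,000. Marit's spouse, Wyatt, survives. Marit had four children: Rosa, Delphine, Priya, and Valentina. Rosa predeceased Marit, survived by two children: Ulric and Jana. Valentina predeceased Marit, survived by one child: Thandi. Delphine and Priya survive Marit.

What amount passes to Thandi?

Thandi receives ₹204,000.

Wyatt first takes ₹120,000, leaving a balance of ₹1,088,000. Wyatt then takes one-quarter of the balance (₹272,000), for a total of ₹392,000. The remaining ₹816,000 passes to the descendants.
The descendants' portion (₹816,000) is divided into 4 shares of ₹204,000: Delphine and Priya each take ₹204,000; Rosa's ₹204,000 share passes to Rosa's issue; Valentina's ₹204,000 share passes to Valentina's issue.
Rosa's share (₹204,000) is divided into 2 shares of ₹102,000: Ulric and Jana each take ₹102,000.
Valentina's share (₹204,000) passes entirely to Thandi.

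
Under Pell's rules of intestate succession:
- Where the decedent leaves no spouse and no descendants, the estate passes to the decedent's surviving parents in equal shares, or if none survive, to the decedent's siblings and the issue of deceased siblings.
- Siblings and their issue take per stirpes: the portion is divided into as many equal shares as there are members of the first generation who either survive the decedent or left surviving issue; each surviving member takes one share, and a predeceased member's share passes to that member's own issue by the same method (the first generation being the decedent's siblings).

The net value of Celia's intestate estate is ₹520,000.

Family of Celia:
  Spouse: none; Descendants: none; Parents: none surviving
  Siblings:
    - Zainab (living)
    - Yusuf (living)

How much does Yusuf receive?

Yusuf receives ₹260,000.

The entire ₹520,000 passes to the siblings and their issue.
That amount (₹520,000) is divided into 2 shares of ₹260,000: Zainab and Yusuf each take ₹260,000.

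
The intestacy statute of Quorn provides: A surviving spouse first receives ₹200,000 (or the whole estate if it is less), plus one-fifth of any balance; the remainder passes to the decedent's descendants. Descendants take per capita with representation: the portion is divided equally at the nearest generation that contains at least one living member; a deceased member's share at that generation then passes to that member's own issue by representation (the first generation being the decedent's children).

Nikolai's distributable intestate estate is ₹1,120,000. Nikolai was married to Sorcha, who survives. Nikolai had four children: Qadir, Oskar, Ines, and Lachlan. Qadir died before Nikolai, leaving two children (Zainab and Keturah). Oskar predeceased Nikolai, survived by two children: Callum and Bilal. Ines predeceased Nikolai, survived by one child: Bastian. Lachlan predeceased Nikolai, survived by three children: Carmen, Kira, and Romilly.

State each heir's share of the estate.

Sorcha first takes ₹200,000, leaving a balance of ₹920,000. Sorcha then takes one-fifth of the balance (₹184,000), for a total of ₹384,000. The remaining ₹736,000 passes to the descendants.
No child survives, so the initial division is made at the grandchildren's generation.
The descendants' portion (₹736,000) is divided into 8 shares of ₹92,000: Zainab, Keturah, Callum, Bilal, Bastian, Carmen, Kira, and Romilly each take ₹92,000.

Sorcha: ₹384,000; Zainab: ₹92,000; Keturah: ₹92,000; Callum: ₹92,000; Bilal: ₹92,000; Bastian: ₹92,000; Carmen: ₹92,000; Kira: ₹92,000; Romilly: ₹92,000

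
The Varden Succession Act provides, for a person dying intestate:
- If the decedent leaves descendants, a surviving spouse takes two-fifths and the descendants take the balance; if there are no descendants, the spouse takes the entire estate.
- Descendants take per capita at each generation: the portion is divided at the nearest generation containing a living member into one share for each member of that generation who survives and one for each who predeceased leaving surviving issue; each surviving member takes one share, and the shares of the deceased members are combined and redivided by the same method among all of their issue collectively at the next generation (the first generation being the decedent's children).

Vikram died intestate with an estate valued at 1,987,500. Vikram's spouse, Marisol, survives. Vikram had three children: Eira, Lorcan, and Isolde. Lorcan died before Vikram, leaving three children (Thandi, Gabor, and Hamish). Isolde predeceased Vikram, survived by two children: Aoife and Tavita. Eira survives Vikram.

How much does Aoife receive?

Marisol takes two-fifths of 1,987,500 = 795,000. The remaining 1,192,500 passes to the descendants.
The descendants' portion (1,192,500) is divided at the children's generation into 3 shares of 397,500. Eira takes 397,500. The 2 shares of the deceased (Lorcan and Isolde) are combined into a pool of 795,000.
That pool (795,000) is divided at the grandchildren's generation equally among Thandi, Gabor, Hamish, Aoife, and Tavita: 159,000 each.

Aoife receives 159,000.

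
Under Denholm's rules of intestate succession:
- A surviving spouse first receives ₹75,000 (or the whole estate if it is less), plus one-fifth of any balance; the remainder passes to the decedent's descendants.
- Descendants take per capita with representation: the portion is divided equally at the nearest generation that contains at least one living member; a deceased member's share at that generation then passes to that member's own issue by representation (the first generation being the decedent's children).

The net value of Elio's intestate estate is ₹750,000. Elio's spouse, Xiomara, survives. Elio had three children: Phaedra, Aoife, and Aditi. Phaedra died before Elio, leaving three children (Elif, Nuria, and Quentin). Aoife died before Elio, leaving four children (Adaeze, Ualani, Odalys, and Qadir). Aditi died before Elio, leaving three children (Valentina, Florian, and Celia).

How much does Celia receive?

Xiomara first takes ₹75,000, leaving a balance of ₹675,000. Xiomara then takes one-fifth of the balance (₹135,000), for a total of ₹210,000. The remaining ₹540,000 passes to the descendants.
No child survives, so the initial division is made at the grandchildren's generation.
The descendants' portion (₹540,000) is divided into 10 shares of ₹54,000: Elif, Nuria, Quentin, Adaeze, Ualani, Odalys, Qadir, Valentina, Florian, and Celia each take ₹54,000.

Celia receives ₹54,000.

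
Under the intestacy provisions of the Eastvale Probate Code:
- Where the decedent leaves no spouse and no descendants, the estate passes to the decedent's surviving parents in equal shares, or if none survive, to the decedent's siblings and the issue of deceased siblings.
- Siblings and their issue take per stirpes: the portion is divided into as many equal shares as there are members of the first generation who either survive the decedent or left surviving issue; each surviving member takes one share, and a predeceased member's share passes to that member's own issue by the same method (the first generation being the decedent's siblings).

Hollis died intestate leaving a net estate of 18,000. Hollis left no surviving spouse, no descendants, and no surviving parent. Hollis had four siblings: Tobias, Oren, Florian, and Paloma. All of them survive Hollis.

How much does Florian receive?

The entire 18,000 passes to the siblings and their issue.
That amount (18,000) is divided into 4 shares of 4,500: Tobias, Oren, Florian, and Paloma each take 4,500.

Florian receives 4,500.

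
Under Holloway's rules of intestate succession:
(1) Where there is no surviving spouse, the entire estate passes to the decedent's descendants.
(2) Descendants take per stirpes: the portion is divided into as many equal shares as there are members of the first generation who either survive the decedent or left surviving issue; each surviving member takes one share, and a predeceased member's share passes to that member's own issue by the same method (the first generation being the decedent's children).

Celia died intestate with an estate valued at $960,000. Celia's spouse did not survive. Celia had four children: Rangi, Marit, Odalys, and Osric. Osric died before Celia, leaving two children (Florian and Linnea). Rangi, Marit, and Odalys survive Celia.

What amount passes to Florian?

The entire $960,000 passes to the descendants.
That amount ($960,000) is divided into 4 shares of $240,000: Rangi, Marit, and Odalys each take $240,000; Osric's $240,000 share passes to Osric's issue.
Osric's share ($240,000) is divided into 2 shares of $120,000: Florian and Linnea each take $120,000.

Florian receives $120,000.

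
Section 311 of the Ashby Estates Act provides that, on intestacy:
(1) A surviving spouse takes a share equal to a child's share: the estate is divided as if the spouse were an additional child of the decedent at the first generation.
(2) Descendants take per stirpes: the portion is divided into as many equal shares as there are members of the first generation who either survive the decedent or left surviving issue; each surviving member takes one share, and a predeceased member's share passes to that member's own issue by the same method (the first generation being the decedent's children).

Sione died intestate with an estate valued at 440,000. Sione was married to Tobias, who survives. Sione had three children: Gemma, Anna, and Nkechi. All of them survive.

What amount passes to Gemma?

Gemma receives 110,000.

The spouse counts as an additional share at the children's level, so there are 4 primary shares of 110,000. Tobias takes one such share (110,000).
The children's combined portion (330,000) is divided into 3 shares of 110,000: Gemma, Anna, and Nkechi each take 110,000.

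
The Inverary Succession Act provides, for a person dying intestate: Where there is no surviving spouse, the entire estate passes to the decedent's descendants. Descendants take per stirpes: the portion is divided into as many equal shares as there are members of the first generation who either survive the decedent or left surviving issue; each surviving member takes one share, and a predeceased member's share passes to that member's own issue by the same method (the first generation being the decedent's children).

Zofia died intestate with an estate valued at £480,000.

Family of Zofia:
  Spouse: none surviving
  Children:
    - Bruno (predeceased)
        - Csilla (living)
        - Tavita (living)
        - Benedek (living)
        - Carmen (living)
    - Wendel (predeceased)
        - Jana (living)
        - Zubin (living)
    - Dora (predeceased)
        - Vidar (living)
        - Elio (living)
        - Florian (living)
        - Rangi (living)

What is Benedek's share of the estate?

Benedek receives £40,000.

The entire £480,000 passes to the descendants.
That amount (£480,000) is divided into 3 shares of £160,000: Bruno's £160,000 share passes to Bruno's issue; Wendel's £160,000 share passes to Wendel's issue; Dora's £160,000 share passes to Dora's issue.
Bruno's share (£160,000) is divided into 4 shares of £40,000: Csilla, Tavita, Benedek, and Carmen each take £40,000.
Wendel's share (£160,000) is divided into 2 shares of £80,000: Jana and Zubin each take £80,000.
Dora's share (£160,000) is divided into 4 shares of £40,000: Vidar, Elio, Florian, and Rangi each take £40,000.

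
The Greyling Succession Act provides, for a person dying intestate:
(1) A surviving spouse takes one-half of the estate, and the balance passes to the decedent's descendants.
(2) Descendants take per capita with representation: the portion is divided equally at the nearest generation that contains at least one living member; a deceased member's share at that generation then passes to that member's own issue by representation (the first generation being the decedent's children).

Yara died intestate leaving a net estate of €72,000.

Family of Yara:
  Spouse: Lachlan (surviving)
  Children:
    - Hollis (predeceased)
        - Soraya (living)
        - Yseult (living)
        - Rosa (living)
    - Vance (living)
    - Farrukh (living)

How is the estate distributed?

Lachlan takes one-half of €72,000 = €36,000. The remaining €36,000 passes to the descendants.
The descendants' portion (€36,000) is divided into 3 shares of €12,000: Vance and Farrukh each take €12,000; Hollis's €12,000 share passes to Hollis's issue.
Hollis's share (€12,000) is divided into 3 shares of €4,000: Soraya, Yseult, and Rosa each take €4,000.

Lachlan: €36,000; Soraya: €4,000; Yseult: €4,000; Rosa: €4,000; Vance: €12,000; Farrukh: €12,000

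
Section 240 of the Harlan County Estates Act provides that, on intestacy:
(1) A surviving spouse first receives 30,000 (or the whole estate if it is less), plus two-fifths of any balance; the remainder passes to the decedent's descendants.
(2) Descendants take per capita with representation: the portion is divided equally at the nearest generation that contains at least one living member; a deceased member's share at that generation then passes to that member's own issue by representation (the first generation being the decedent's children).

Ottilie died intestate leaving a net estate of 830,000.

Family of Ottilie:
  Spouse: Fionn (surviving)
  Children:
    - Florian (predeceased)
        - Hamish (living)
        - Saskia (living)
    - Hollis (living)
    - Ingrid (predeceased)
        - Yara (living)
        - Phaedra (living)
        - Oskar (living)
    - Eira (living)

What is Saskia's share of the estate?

Fionn first takes 30,000, leaving a balance of 800,000. Fionn then takes two-fifths of the balance (320,000), for a total of 350,000. The remaining 480,000 passes to the descendants.
The descendants' portion (480,000) is divided into 4 shares of 120,000: Hollis and Eira each take 120,000; Florian's 120,000 share passes to Florian's issue; Ingrid's 120,000 share passes to Ingrid's issue.
Florian's share (120,000) is divided into 2 shares of 60,000: Hamish and Saskia each take 60,000.
Ingrid's share (120,000) is divided into 3 shares of 40,000: Yara, Phaedra, and Oskar each take 40,000.

Saskia receives 60,000.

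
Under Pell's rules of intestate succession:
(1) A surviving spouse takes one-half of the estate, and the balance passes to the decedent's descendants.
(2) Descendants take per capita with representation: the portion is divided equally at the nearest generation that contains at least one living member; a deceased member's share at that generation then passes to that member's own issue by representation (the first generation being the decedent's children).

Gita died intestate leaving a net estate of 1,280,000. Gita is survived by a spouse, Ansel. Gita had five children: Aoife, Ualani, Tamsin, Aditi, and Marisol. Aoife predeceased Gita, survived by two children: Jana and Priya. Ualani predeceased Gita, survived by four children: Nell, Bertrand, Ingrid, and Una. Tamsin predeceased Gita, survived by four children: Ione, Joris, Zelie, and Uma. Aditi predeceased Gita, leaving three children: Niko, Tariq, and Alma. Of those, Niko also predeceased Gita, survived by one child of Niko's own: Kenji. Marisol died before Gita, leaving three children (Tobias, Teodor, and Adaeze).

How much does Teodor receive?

Ansel takes one-half of 1,280,000 = 640,000. The remaining 640,000 passes to the descendants.
No child survives, so the initial division is made at the grandchildren's generation.
The descendants' portion (640,000) is divided into 16 shares of 40,000: Jana, Priya, Nell, Bertrand, Ingrid, Una, Ione, Joris, Zelie, Uma, Tariq, Alma, Tobias, Teodor, and Adaeze each take 40,000; Niko's 40,000 share passes to Niko's issue.
Niko's share (40,000) passes entirely to Kenji.

Teodor receives 40,000.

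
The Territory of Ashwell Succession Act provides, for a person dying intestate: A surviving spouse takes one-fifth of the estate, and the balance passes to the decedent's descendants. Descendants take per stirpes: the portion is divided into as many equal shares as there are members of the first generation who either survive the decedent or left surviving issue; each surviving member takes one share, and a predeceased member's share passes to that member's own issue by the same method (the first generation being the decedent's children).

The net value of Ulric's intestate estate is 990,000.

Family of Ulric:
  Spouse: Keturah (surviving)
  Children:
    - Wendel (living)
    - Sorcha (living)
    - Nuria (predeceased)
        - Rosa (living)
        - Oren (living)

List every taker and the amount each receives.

Keturah: 198,000; Wendel: 264,000; Sorcha: 264,000; Rosa: 132,000; Oren: 132,000

Keturah takes one-fifth of 990,000 = 198,000. The remaining 792,000 passes to the descendants.
The descendants' portion (792,000) is divided into 3 shares of 264,000: Wendel and Sorcha each take 264,000; Nuria's 264,000 share passes to Nuria's issue.
Nuria's share (264,000) is divided into 2 shares of 132,000: Rosa and Oren each take 132,000.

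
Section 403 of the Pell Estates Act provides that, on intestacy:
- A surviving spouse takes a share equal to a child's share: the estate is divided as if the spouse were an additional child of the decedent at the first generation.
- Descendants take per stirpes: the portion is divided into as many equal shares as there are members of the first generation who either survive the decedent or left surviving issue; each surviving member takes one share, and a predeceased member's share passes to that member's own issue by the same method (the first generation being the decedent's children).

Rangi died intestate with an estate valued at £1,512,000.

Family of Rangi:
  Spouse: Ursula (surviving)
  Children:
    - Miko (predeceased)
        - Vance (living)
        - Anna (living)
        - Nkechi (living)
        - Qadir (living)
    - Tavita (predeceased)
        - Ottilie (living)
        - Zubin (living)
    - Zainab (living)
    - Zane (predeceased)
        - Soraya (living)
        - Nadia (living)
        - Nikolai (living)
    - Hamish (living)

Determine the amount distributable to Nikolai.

The spouse counts as an additional share at the children's level, so there are 6 primary shares of £252,000. Ursula takes one such share (£252,000).
The children's combined portion (£1,260,000) is divided into 5 shares of £252,000: Zainab and Hamish each take £252,000; Miko's £252,000 share passes to Miko's issue; Tavita's £252,000 share passes to Tavita's issue; Zane's £252,000 share passes to Zane's issue.
Miko's share (£252,000) is divided into 4 shares of £63,000: Vance, Anna, Nkechi, and Qadir each take £63,000.
Tavita's share (£252,000) is divided into 2 shares of £126,000: Ottilie and Zubin each take £126,000.
Zane's share (£252,000) is divided into 3 shares of £84,000: Soraya, Nadia, and Nikolai each take £84,000.

Nikolai receives £84,000.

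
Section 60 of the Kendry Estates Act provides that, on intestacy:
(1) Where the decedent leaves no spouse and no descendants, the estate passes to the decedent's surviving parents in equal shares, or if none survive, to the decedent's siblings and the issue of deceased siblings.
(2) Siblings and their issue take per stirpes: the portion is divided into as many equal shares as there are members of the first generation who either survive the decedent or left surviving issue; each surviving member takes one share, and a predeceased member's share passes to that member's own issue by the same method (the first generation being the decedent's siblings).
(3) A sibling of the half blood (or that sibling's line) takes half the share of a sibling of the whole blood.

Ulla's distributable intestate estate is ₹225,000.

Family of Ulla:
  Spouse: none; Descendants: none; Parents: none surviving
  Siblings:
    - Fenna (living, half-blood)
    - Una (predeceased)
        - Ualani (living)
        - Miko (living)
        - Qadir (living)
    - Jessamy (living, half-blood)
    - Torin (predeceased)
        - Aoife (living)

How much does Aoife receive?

The entire ₹225,000 passes to the siblings and their issue.
Counting each half-blood sibling's line as half a unit, there are 3 units in ₹225,000, so one unit is ₹75,000. Whole-blood lines (Una and Torin) take ₹75,000 each; half-blood lines (Fenna and Jessamy) take ₹37,500 each.
Una's share (₹75,000) is divided into 3 shares of ₹25,000: Ualani, Miko, and Qadir each take ₹25,000.
Torin's share (₹75,000) passes entirely to Aoife.

Aoife receives ₹75,000.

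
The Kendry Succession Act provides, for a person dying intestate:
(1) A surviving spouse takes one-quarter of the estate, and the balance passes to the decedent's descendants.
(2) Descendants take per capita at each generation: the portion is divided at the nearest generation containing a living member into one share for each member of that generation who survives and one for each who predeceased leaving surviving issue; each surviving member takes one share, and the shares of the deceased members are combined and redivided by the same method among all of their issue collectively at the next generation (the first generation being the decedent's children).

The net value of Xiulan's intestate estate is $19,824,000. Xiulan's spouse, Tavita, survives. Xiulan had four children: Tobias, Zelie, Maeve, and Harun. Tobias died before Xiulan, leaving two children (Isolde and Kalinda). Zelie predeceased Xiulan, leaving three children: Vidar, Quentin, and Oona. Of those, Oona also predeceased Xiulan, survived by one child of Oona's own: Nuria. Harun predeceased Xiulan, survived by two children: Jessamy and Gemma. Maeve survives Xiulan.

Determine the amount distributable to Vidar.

Tavita takes one-quarter of $19,824,000 = $4,956,000. The remaining $14,868,000 passes to the descendants.
The descendants' portion ($14,868,000) is divided at the children's generation into 4 shares of $3,717,000. Maeve takes $3,717,000. The 3 shares of the deceased (Tobias, Zelie, and Harun) are combined into a pool of $11,151,000.
That pool ($11,151,000) is divided at the grandchildren's generation into 7 shares of $1,593,000. Isolde, Kalinda, Vidar, Quentin, Jessamy, and Gemma each take $1,593,000. The remaining share for the deceased Oona ($1,593,000) is carried to the next generation.
That pool ($1,593,000) passes entirely to Nuria, the sole taker at the great-grandchildren's generation.

Vidar receives $1,593,000.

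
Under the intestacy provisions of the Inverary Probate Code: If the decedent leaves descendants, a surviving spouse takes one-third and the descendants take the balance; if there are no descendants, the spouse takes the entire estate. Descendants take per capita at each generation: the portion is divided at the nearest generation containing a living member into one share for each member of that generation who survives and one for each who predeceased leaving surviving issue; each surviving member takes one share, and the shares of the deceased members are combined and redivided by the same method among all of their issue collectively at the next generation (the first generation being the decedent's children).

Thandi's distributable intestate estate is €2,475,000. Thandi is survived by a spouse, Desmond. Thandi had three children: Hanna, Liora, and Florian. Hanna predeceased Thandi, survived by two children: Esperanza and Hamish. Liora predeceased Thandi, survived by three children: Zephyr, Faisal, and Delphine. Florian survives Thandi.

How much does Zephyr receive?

Desmond takes one-third of €2,475,000 = €825,000. The remaining €1,650,000 passes to the descendants.
The descendants' portion (€1,650,000) is divided at the children's generation into 3 shares of €550,000. Florian takes €550,000. The 2 shares of the deceased (Hanna and Liora) are combined into a pool of €1,100,000.
That pool (€1,100,000) is divided at the grandchildren's generation equally among Esperanza, Hamish, Zephyr, Faisal, and Delphine: €220,000 each.

Zephyr receives €220,000.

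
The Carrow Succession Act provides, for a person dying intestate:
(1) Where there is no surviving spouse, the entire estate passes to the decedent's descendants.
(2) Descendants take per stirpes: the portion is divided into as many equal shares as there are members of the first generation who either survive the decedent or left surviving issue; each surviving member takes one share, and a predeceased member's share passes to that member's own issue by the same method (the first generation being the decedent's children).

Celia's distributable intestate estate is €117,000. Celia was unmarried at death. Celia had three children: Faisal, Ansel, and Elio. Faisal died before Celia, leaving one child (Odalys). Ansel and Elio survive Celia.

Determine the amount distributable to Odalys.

Odalys receives €39,000.

The entire €117,000 passes to the descendants.
That amount (€117,000) is divided into 3 shares of €39,000: Ansel and Elio each take €39,000; Faisal's €39,000 share passes to Faisal's issue.
Faisal's share (€39,000) passes entirely to Odalys.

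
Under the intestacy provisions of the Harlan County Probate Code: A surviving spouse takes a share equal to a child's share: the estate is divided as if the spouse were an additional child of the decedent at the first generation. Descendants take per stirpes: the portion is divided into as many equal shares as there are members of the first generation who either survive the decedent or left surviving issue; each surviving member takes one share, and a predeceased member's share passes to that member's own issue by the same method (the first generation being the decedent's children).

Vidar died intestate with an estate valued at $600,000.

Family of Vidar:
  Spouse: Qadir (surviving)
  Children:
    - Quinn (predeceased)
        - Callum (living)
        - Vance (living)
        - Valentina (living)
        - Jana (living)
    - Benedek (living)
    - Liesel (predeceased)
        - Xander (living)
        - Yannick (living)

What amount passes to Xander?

Xander receives $75,000.

The spouse counts as an additional share at the children's level, so there are 4 primary shares of $150,000. Qadir takes one such share ($150,000).
The children's combined portion ($450,000) is divided into 3 shares of $150,000: Benedek takes $150,000; Quinn's $150,000 share passes to Quinn's issue; Liesel's $150,000 share passes to Liesel's issue.
Quinn's share ($150,000) is divided into 4 shares of $37,500: Callum, Vance, Valentina, and Jana each take $37,500.
Liesel's share ($150,000) is divided into 2 shares of $75,000: Xander and Yannick each take $75,000.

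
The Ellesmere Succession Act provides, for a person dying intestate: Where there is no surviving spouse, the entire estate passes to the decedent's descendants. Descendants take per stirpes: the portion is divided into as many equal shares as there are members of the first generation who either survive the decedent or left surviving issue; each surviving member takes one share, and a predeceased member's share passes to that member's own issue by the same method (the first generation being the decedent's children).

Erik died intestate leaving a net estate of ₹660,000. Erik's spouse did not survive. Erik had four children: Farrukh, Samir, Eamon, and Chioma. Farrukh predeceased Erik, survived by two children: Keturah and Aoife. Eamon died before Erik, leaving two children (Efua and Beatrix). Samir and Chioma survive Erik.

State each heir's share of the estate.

Keturah: ₹82,500; Aoife: ₹82,500; Samir: ₹165,000; Efua: ₹82,500; Beatrix: ₹82,500; Chioma: ₹165,000

The entire ₹660,000 passes to the descendants.
That amount (₹660,000) is divided into 4 shares of ₹165,000: Samir and Chioma each take ₹165,000; Farrukh's ₹165,000 share passes to Farrukh's issue; Eamon's ₹165,000 share passes to Eamon's issue.
Farrukh's share (₹165,000) is divided into 2 shares of ₹82,500: Keturah and Aoife each take ₹82,500.
Eamon's share (₹165,000) is divided into 2 shares of ₹82,500: Efua and Beatrix each take ₹82,500.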